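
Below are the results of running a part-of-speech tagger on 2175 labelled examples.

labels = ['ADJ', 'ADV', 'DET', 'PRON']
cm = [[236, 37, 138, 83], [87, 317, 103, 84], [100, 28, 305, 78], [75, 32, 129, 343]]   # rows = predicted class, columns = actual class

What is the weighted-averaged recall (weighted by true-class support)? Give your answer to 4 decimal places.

Per-class recall (TP/(TP+FN)):
  ADJ: TP=236, FN=87+100+75=262 → 236/498 = 0.47390
  ADV: TP=317, FN=37+28+32=97 → 317/414 = 0.76570
  DET: TP=305, FN=138+103+129=370 → 305/675 = 0.45185
  PRON: TP=343, FN=83+84+78=245 → 343/588 = 0.58333
Weighted-recall = Σ (supportᵢ/N)·recallᵢ with N=2175: (498/2175)·0.47390 + (414/2175)·0.76570 + (675/2175)·0.45185 + (588/2175)·0.58333 = 0.5522

0.5522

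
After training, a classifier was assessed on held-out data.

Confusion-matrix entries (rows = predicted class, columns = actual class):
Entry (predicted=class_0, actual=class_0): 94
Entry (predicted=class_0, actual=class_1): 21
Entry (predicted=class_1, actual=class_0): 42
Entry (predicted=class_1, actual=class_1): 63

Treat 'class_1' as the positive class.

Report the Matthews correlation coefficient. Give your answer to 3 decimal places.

MCC = (TP·TN − FP·FN) / √((TP+FP)(TP+FN)(TN+FP)(TN+FN))
Numerator = 63·94 − 42·21 = 5040
Denominator = √(105·84·136·115) = √137944800 = 11744.9904
MCC = 5040 / 11744.9904 = 0.429

0.429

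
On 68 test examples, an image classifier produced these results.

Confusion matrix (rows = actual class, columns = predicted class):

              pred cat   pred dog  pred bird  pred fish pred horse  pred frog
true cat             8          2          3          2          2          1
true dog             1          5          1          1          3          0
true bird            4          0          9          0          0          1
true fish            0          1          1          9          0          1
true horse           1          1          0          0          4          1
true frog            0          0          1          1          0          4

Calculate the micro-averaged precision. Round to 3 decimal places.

Micro-averaging pools counts across classes: ΣTP=39, ΣFP=29, ΣFN=29.
Micro-precision = TP/(TP+FP) on pooled counts = 0.574 (equals overall accuracy in single-label multiclass).

0.574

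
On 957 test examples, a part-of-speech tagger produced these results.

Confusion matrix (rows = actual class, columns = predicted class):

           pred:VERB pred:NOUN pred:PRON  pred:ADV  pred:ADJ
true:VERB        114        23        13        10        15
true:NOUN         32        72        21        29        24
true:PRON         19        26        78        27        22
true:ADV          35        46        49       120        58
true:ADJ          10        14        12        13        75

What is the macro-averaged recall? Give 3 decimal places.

Per-class recall (TP/(TP+FN)):
  VERB: TP=114, FN=23+13+10+15=61 → 114/175 = 0.6514
  NOUN: TP=72, FN=32+21+29+24=106 → 72/178 = 0.4045
  PRON: TP=78, FN=19+26+27+22=94 → 78/172 = 0.4535
  ADV: TP=120, FN=35+46+49+58=188 → 120/308 = 0.3896
  ADJ: TP=75, FN=10+14+12+13=49 → 75/124 = 0.6048
Macro-recall = mean = (0.6514 + 0.4045 + 0.4535 + 0.3896 + 0.6048) / 5 = 0.501

0.501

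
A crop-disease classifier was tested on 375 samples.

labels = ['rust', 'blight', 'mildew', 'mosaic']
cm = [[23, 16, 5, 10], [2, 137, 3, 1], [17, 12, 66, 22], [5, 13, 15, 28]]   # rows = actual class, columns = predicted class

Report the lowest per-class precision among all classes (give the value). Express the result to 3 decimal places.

0.459

Per-class precision (TP/(TP+FP)):
  rust: TP=23, FP=2+17+5=24 → 23/47 = 0.4894
  blight: TP=137, FP=16+12+13=41 → 137/178 = 0.7697
  mildew: TP=66, FP=5+3+15=23 → 66/89 = 0.7416
  mosaic: TP=28, FP=10+1+22=33 → 28/61 = 0.4590
Lowest is class 'mosaic' with precision = 0.459.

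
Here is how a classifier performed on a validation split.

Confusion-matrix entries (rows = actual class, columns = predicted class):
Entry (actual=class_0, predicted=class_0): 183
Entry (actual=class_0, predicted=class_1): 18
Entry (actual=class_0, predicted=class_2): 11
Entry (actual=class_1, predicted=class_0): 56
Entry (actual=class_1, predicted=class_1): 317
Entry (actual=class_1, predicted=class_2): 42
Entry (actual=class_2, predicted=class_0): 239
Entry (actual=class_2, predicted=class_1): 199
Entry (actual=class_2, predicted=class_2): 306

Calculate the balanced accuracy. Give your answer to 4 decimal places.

Balanced accuracy = mean of per-class recall.
  class_0: recall = 183/212 = 0.86321
  class_1: recall = 317/415 = 0.76386
  class_2: recall = 306/744 = 0.41129
Mean = (0.86321 + 0.76386 + 0.41129) / 3 = 0.6795

0.6795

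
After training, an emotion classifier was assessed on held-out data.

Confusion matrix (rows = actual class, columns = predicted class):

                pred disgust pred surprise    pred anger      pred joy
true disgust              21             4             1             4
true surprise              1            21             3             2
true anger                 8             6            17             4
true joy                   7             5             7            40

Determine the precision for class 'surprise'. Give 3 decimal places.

Treat 'surprise' as positive and all other classes as negative.
precision = TP/(TP+FP).
surprise: TP=21, FP=4+6+5=15 → 21/36 = 0.5833

0.583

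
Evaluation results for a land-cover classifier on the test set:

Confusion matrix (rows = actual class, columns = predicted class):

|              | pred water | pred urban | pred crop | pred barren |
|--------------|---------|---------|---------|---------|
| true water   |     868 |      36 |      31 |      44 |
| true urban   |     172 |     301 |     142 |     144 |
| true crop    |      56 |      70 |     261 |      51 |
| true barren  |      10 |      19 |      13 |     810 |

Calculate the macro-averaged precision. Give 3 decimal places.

Per-class precision (TP/(TP+FP)):
  water: TP=868, FP=172+56+10=238 → 868/1106 = 0.7848
  urban: TP=301, FP=36+70+19=125 → 301/426 = 0.7066
  crop: TP=261, FP=31+142+13=186 → 261/447 = 0.5839
  barren: TP=810, FP=44+144+51=239 → 810/1049 = 0.7722
Macro-precision = mean = (0.7848 + 0.7066 + 0.5839 + 0.7722) / 4 = 0.712

0.712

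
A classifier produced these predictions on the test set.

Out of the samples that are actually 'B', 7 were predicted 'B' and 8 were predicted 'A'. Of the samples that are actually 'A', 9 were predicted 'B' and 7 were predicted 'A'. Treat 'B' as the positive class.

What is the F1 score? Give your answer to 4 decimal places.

0.4516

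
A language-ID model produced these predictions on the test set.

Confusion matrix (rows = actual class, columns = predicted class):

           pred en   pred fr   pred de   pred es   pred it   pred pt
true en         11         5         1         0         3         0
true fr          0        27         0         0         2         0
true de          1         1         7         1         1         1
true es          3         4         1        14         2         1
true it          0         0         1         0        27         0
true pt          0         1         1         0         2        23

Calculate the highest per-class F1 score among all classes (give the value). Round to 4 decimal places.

0.8846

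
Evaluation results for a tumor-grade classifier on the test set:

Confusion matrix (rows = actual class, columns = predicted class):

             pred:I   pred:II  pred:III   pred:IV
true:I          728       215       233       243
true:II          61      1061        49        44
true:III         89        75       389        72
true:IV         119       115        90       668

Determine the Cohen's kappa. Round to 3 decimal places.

Observed agreement pₒ = trace/N = 2846/4251 = 0.6695
Expected agreement pₑ = Σ (rowᵢ·colᵢ)/N² = (1419·997 + 1215·1466 + 625·761 + 992·1027)/4251² = 0.2596
κ = (pₒ − pₑ)/(1 − pₑ) = (0.6695 − 0.2596)/(1 − 0.2596) = 0.554

0.554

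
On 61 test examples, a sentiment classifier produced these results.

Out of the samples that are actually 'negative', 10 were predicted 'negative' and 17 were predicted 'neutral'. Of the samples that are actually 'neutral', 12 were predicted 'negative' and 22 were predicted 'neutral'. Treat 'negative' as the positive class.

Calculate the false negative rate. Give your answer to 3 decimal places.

FNR = FN/(FN+TP) = 17/(17+10) = 0.630

0.630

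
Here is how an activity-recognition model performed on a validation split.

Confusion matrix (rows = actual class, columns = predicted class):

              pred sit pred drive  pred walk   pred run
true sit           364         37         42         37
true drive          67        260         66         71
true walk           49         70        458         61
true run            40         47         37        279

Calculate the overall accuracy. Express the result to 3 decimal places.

0.686

Accuracy = trace / total = (364+260+458+279=1361) / 1985 = 1361/1985 = 0.686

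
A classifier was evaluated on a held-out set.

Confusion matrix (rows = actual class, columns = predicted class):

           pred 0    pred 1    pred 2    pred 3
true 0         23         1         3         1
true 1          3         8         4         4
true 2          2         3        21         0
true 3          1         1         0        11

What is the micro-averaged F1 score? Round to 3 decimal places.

Micro-averaging pools counts across classes: ΣTP=63, ΣFP=23, ΣFN=23.
Micro-F1 score = 2·TP/(2·TP+FP+FN) on pooled counts = 0.733 (equals overall accuracy in single-label multiclass).

0.733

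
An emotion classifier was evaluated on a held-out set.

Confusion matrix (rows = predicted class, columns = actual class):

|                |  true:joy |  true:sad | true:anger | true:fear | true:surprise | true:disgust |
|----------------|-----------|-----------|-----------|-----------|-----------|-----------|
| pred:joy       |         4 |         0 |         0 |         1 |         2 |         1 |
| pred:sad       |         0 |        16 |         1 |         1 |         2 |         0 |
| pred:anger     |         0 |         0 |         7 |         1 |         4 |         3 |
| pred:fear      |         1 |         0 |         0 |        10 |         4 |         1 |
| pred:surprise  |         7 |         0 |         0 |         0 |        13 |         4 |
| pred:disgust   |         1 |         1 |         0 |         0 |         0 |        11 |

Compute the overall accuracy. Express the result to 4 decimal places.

0.6354

Accuracy = trace / total = (4+16+7+10+13+11=61) / 96 = 61/96 = 0.6354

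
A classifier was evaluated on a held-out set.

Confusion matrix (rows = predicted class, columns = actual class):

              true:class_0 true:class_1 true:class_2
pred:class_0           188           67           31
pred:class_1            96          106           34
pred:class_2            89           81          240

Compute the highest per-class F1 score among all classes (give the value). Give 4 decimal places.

0.6713

Per-class F1 score (2·TP/(2·TP+FP+FN)):
  class_0: TP=188, FP=67+31=98, FN=96+89=185 → 376/659 = 0.57056
  class_1: TP=106, FP=96+34=130, FN=67+81=148 → 212/490 = 0.43265
  class_2: TP=240, FP=89+81=170, FN=31+34=65 → 480/715 = 0.67133
Highest is class 'class_2' with F1 score = 0.6713.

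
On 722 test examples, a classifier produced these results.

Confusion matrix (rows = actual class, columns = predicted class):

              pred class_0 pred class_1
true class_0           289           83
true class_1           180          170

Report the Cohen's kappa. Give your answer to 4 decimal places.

0.2648

Observed agreement pₒ = trace/N = 459/722 = 0.63573
Expected agreement pₑ = Σ (rowᵢ·colᵢ)/N² = (372·469 + 350·253)/722² = 0.50456
κ = (pₒ − pₑ)/(1 − pₑ) = (0.63573 − 0.50456)/(1 − 0.50456) = 0.2648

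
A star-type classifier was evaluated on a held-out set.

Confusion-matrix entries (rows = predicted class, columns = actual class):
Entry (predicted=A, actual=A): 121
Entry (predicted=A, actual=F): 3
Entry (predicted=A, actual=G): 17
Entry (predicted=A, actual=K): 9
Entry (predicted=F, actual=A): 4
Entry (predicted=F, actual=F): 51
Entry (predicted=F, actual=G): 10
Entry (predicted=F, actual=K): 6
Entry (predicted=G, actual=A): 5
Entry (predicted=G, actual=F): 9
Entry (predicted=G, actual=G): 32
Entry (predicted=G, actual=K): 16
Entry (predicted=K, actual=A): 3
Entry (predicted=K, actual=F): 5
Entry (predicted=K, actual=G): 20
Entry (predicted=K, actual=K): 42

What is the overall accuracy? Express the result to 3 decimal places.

0.697

Accuracy = trace / total = (121+51+32+42=246) / 353 = 246/353 = 0.697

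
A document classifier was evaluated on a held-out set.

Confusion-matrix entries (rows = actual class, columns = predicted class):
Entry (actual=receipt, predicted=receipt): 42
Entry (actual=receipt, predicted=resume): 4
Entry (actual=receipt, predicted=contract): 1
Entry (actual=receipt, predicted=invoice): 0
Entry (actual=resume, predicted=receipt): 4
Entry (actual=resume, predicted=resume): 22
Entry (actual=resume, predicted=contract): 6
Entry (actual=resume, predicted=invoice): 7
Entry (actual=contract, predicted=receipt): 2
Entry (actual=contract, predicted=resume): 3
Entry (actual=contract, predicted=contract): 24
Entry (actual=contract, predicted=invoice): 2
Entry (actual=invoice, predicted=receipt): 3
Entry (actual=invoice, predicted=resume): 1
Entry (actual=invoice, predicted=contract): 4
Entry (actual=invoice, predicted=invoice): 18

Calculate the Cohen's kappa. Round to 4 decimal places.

Observed agreement pₒ = trace/N = 106/143 = 0.74126
Expected agreement pₑ = Σ (rowᵢ·colᵢ)/N² = (47·51 + 39·30 + 31·35 + 26·27)/143² = 0.26182
κ = (pₒ − pₑ)/(1 − pₑ) = (0.74126 − 0.26182)/(1 − 0.26182) = 0.6495

0.6495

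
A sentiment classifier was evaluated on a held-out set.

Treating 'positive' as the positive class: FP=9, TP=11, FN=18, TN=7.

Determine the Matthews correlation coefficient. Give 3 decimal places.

-0.176

MCC = (TP·TN − FP·FN) / √((TP+FP)(TP+FN)(TN+FP)(TN+FN))
Numerator = 11·7 − 9·18 = -85
Denominator = √(20·29·16·25) = √232000 = 481.6638
MCC = -85 / 481.6638 = -0.176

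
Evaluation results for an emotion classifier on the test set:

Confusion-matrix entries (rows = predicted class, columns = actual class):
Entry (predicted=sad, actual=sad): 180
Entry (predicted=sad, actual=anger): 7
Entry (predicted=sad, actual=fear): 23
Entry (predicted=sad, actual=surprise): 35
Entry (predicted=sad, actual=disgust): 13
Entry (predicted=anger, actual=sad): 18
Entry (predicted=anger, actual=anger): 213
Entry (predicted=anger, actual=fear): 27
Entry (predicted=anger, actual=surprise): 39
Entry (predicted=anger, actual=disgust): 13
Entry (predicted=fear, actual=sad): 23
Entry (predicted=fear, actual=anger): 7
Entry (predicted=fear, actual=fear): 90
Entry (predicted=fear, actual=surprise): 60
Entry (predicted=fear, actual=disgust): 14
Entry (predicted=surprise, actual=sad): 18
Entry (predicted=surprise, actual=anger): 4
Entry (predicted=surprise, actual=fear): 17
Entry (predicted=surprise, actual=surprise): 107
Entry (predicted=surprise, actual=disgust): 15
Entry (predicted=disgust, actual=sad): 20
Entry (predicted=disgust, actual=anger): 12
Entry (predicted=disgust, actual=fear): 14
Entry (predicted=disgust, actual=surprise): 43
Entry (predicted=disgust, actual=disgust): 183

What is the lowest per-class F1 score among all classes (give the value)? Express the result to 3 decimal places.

0.481

Per-class F1 score (2·TP/(2·TP+FP+FN)):
  sad: TP=180, FP=7+23+35+13=78, FN=18+23+18+20=79 → 360/517 = 0.6963
  anger: TP=213, FP=18+27+39+13=97, FN=7+7+4+12=30 → 426/553 = 0.7703
  fear: TP=90, FP=23+7+60+14=104, FN=23+27+17+14=81 → 180/365 = 0.4932
  surprise: TP=107, FP=18+4+17+15=54, FN=35+39+60+43=177 → 214/445 = 0.4809
  disgust: TP=183, FP=20+12+14+43=89, FN=13+13+14+15=55 → 366/510 = 0.7176
Lowest is class 'surprise' with F1 score = 0.481.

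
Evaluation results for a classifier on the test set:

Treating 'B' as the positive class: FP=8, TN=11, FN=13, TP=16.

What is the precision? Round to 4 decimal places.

0.6667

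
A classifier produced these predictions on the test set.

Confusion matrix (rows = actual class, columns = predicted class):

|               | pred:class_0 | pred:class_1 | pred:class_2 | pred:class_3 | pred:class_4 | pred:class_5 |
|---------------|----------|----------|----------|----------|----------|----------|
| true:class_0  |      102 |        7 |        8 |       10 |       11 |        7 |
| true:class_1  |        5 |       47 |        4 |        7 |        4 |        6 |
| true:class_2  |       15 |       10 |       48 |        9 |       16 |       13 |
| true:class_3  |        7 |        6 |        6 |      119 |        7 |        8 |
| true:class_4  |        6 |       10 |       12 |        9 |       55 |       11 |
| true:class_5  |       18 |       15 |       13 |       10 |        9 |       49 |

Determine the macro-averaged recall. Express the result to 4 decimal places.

Per-class recall (TP/(TP+FN)):
  class_0: TP=102, FN=7+8+10+11+7=43 → 102/145 = 0.70345
  class_1: TP=47, FN=5+4+7+4+6=26 → 47/73 = 0.64384
  class_2: TP=48, FN=15+10+9+16+13=63 → 48/111 = 0.43243
  class_3: TP=119, FN=7+6+6+7+8=34 → 119/153 = 0.77778
  class_4: TP=55, FN=6+10+12+9+11=48 → 55/103 = 0.53398
  class_5: TP=49, FN=18+15+13+10+9=65 → 49/114 = 0.42982
Macro-recall = mean = (0.70345 + 0.64384 + 0.43243 + 0.77778 + 0.53398 + 0.42982) / 6 = 0.5869

0.5869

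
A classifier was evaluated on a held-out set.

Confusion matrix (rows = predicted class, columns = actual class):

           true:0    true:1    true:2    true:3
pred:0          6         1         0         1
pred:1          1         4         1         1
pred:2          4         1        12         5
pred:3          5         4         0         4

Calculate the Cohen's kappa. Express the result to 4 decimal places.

0.3593

Observed agreement pₒ = trace/N = 26/50 = 0.52000
Expected agreement pₑ = Σ (rowᵢ·colᵢ)/N² = (16·8 + 10·7 + 13·22 + 11·13)/50² = 0.25080
κ = (pₒ − pₑ)/(1 − pₑ) = (0.52000 − 0.25080)/(1 − 0.25080) = 0.3593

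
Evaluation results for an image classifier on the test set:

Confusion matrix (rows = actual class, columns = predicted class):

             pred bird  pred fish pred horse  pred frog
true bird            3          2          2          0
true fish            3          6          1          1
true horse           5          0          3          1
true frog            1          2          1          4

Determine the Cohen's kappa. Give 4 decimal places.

0.2772

Observed agreement pₒ = trace/N = 16/35 = 0.45714
Expected agreement pₑ = Σ (rowᵢ·colᵢ)/N² = (7·12 + 11·10 + 9·7 + 8·6)/35² = 0.24898
κ = (pₒ − pₑ)/(1 − pₑ) = (0.45714 − 0.24898)/(1 − 0.24898) = 0.2772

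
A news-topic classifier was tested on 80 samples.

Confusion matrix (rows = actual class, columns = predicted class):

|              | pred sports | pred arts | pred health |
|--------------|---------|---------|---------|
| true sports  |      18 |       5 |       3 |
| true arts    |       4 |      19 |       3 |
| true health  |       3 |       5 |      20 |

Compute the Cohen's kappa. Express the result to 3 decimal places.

0.569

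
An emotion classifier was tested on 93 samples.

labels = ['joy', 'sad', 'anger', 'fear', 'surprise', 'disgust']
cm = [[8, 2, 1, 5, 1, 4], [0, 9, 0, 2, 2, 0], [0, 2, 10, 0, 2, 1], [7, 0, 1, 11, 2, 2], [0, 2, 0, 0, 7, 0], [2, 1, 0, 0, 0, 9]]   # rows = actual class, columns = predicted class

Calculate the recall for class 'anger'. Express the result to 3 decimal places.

One-vs-rest for 'anger': TP = diagonal; FP = other classes predicted 'anger'; FN = 'anger' predicted as other.
recall = TP/(TP+FN).
anger: TP=10, FN=0+2+0+2+1=5 → 10/15 = 0.6667

0.667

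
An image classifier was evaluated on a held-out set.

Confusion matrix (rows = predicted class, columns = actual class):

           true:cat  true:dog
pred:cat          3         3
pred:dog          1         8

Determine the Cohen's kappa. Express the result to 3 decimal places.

0.412

Observed agreement pₒ = trace/N = 11/15 = 0.7333
Expected agreement pₑ = Σ (rowᵢ·colᵢ)/N² = (4·6 + 11·9)/15² = 0.5467
κ = (pₒ − pₑ)/(1 − pₑ) = (0.7333 − 0.5467)/(1 − 0.5467) = 0.412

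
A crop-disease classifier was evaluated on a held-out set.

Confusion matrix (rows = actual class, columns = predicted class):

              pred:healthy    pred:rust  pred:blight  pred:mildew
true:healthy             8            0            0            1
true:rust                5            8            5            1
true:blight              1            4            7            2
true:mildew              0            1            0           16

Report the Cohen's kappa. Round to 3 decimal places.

Observed agreement pₒ = trace/N = 39/59 = 0.6610
Expected agreement pₑ = Σ (rowᵢ·colᵢ)/N² = (9·14 + 19·13 + 14·12 + 17·20)/59² = 0.2531
κ = (pₒ − pₑ)/(1 − pₑ) = (0.6610 − 0.2531)/(1 − 0.2531) = 0.546

0.546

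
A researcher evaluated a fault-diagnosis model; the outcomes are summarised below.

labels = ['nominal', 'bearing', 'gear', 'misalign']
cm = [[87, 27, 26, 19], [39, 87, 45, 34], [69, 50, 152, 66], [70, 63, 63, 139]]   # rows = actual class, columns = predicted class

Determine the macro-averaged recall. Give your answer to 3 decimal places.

0.459

Per-class recall (TP/(TP+FN)):
  nominal: TP=87, FN=27+26+19=72 → 87/159 = 0.5472
  bearing: TP=87, FN=39+45+34=118 → 87/205 = 0.4244
  gear: TP=152, FN=69+50+66=185 → 152/337 = 0.4510
  misalign: TP=139, FN=70+63+63=196 → 139/335 = 0.4149
Macro-recall = mean = (0.5472 + 0.4244 + 0.4510 + 0.4149) / 4 = 0.459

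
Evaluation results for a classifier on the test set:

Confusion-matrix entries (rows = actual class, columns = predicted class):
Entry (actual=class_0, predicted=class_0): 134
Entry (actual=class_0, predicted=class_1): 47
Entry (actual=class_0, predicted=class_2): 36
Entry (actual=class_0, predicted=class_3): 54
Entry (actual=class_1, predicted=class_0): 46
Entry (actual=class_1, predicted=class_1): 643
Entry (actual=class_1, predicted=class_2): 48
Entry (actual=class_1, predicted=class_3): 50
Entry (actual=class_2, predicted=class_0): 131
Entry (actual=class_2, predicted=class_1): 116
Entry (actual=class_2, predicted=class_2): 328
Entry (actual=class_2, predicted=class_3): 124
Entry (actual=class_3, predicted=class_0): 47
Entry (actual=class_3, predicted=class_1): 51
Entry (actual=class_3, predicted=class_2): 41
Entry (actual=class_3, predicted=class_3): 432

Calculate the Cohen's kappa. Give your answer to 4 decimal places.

0.5344

Observed agreement pₒ = trace/N = 1537/2328 = 0.66022
Expected agreement pₑ = Σ (rowᵢ·colᵢ)/N² = (271·358 + 787·857 + 699·453 + 571·660)/2328² = 0.27031
κ = (pₒ − pₑ)/(1 − pₑ) = (0.66022 − 0.27031)/(1 − 0.27031) = 0.5344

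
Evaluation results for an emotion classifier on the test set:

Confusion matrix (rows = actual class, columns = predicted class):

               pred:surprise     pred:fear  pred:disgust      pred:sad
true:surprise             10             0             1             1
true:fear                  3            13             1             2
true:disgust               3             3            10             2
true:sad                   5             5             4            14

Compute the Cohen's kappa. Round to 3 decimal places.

Observed agreement pₒ = trace/N = 47/77 = 0.6104
Expected agreement pₑ = Σ (rowᵢ·colᵢ)/N² = (12·21 + 19·21 + 18·16 + 28·19)/77² = 0.2481
κ = (pₒ − pₑ)/(1 − pₑ) = (0.6104 − 0.2481)/(1 − 0.2481) = 0.482

0.482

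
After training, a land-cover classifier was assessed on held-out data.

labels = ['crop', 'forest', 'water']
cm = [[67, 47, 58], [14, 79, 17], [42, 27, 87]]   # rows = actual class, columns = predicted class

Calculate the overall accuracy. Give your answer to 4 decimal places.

0.5320

Accuracy = trace / total = (67+79+87=233) / 438 = 233/438 = 0.5320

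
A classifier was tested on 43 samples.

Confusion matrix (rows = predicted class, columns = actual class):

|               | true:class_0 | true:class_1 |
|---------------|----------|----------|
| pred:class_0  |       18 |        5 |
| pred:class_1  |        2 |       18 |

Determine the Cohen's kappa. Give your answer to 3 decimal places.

0.676

Observed agreement pₒ = trace/N = 36/43 = 0.8372
Expected agreement pₑ = Σ (rowᵢ·colᵢ)/N² = (20·23 + 23·20)/43² = 0.4976
κ = (pₒ − pₑ)/(1 − pₑ) = (0.8372 − 0.4976)/(1 − 0.4976) = 0.676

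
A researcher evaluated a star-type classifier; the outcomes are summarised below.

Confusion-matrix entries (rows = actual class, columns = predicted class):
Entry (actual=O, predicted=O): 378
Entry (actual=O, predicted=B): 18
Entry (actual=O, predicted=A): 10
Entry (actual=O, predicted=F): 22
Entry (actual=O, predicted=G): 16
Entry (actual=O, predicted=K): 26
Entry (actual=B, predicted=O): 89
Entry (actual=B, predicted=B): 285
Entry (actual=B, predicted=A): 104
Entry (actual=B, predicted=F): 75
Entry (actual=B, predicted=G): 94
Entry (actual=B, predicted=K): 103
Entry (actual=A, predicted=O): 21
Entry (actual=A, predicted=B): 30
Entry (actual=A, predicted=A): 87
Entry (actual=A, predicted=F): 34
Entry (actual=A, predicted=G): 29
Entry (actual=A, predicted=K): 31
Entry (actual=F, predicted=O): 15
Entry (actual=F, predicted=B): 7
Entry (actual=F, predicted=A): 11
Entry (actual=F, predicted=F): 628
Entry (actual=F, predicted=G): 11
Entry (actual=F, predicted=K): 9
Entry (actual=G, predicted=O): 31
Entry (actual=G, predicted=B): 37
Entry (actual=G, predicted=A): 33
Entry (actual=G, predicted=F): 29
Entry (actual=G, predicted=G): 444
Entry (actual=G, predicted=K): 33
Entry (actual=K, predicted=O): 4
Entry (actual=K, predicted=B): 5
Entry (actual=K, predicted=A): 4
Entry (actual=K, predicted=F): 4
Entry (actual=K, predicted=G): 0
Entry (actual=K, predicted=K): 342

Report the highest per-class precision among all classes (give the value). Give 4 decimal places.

0.7929

Per-class precision (TP/(TP+FP)):
  O: TP=378, FP=89+21+15+31+4=160 → 378/538 = 0.70260
  B: TP=285, FP=18+30+7+37+5=97 → 285/382 = 0.74607
  A: TP=87, FP=10+104+11+33+4=162 → 87/249 = 0.34940
  F: TP=628, FP=22+75+34+29+4=164 → 628/792 = 0.79293
  G: TP=444, FP=16+94+29+11+0=150 → 444/594 = 0.74747
  K: TP=342, FP=26+103+31+9+33=202 → 342/544 = 0.62868
Highest is class 'F' with precision = 0.7929.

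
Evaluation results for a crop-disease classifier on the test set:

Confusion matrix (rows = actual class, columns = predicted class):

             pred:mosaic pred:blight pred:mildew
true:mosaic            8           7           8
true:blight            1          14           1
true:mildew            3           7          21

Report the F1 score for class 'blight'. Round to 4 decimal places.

0.6364

F1 score = 2·TP/(2·TP+FP+FN).
blight: TP=14, FP=7+7=14, FN=1+1=2 → 28/44 = 0.63636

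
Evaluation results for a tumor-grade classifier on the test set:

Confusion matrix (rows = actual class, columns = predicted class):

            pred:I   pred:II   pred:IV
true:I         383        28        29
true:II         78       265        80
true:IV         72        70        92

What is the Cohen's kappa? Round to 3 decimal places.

0.490

Observed agreement pₒ = trace/N = 740/1097 = 0.6746
Expected agreement pₑ = Σ (rowᵢ·colᵢ)/N² = (440·533 + 423·363 + 234·201)/1097² = 0.3616
κ = (pₒ − pₑ)/(1 − pₑ) = (0.6746 − 0.3616)/(1 − 0.3616) = 0.490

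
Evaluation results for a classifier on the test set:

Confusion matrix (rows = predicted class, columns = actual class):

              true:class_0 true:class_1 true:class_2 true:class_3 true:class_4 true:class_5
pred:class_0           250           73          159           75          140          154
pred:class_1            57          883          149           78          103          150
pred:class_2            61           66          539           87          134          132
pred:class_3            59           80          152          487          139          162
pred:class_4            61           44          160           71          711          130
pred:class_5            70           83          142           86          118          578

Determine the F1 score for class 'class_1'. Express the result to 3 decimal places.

0.667

F1 score = 2·TP/(2·TP+FP+FN).
class_1: TP=883, FP=57+149+78+103+150=537, FN=73+66+80+44+83=346 → 1766/2649 = 0.6667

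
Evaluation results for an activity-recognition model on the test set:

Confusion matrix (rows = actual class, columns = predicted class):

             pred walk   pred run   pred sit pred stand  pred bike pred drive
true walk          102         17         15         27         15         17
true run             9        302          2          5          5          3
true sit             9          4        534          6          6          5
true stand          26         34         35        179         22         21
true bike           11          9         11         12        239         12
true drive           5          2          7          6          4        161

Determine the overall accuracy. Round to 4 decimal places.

0.8073

Accuracy = trace / total = (102+302+534+179+239+161=1517) / 1879 = 1517/1879 = 0.8073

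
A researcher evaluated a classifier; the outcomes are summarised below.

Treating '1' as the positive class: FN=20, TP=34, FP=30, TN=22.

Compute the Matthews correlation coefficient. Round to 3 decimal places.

MCC = (TP·TN − FP·FN) / √((TP+FP)(TP+FN)(TN+FP)(TN+FN))
Numerator = 34·22 − 30·20 = 148
Denominator = √(64·54·52·42) = √7547904 = 2747.3449
MCC = 148 / 2747.3449 = 0.054

0.054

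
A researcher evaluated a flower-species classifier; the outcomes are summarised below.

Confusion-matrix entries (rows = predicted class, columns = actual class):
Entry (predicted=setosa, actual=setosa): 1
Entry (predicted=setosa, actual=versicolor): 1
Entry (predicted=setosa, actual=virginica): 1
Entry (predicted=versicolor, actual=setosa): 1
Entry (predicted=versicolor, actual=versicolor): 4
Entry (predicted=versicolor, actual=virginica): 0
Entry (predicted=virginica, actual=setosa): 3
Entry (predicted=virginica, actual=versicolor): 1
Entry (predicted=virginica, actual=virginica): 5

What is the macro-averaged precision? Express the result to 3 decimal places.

Per-class precision (TP/(TP+FP)):
  setosa: TP=1, FP=1+1=2 → 1/3 = 0.3333
  versicolor: TP=4, FP=1+0=1 → 4/5 = 0.8000
  virginica: TP=5, FP=3+1=4 → 5/9 = 0.5556
Macro-precision = mean = (0.3333 + 0.8000 + 0.5556) / 3 = 0.563

0.563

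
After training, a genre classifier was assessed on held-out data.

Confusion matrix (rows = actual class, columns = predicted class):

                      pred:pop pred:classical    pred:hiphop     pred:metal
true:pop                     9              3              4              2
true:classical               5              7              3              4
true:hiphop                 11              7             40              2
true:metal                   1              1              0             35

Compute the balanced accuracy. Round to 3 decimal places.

Balanced accuracy = mean of per-class recall.
  pop: recall = 9/18 = 0.5000
  classical: recall = 7/19 = 0.3684
  hiphop: recall = 40/60 = 0.6667
  metal: recall = 35/37 = 0.9459
Mean = (0.5000 + 0.3684 + 0.6667 + 0.9459) / 4 = 0.620

0.620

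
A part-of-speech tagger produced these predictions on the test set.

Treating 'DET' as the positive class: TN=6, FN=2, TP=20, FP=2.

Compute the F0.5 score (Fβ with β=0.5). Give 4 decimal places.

Fβ = (1+β²)·TP / ((1+β²)·TP + β²·FN + FP), with β²=1/4
= 1.25·20 / (1.25·20 + 0.25·2 + 2) = 0.9091

0.9091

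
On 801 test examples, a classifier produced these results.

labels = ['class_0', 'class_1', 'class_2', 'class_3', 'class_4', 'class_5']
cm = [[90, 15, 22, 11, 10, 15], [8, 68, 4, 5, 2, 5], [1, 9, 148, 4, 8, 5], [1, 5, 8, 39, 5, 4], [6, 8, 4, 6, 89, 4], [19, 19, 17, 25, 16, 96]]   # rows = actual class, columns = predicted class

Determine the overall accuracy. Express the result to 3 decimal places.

Accuracy = trace / total = (90+68+148+39+89+96=530) / 801 = 530/801 = 0.662

0.662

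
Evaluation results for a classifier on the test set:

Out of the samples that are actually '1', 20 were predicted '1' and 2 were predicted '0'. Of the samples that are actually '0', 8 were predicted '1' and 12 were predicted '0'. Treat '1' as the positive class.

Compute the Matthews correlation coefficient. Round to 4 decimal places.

MCC = (TP·TN − FP·FN) / √((TP+FP)(TP+FN)(TN+FP)(TN+FN))
Numerator = 20·12 − 8·2 = 224
Denominator = √(28·22·20·14) = √172480 = 415.3071
MCC = 224 / 415.3071 = 0.5394

0.5394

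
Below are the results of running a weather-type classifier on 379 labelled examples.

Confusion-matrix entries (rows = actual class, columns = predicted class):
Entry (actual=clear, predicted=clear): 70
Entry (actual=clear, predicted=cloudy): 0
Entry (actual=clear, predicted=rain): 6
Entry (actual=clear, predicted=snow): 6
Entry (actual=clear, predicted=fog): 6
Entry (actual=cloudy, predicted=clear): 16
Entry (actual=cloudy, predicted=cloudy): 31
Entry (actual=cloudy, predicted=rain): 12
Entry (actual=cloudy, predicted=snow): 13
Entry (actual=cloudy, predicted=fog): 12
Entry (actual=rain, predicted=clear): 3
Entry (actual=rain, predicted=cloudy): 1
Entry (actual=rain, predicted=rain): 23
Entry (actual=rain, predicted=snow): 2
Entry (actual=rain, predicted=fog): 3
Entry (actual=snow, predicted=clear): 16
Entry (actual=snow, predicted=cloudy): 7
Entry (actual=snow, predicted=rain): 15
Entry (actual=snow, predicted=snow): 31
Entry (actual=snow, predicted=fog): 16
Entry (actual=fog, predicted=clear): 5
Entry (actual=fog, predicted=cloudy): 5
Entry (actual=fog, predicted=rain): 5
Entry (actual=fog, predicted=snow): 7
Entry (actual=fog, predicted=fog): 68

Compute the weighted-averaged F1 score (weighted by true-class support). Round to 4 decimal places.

0.5755

Per-class F1 score (2·TP/(2·TP+FP+FN)):
  clear: TP=70, FP=16+3+16+5=40, FN=0+6+6+6=18 → 140/198 = 0.70707
  cloudy: TP=31, FP=0+1+7+5=13, FN=16+12+13+12=53 → 62/128 = 0.48438
  rain: TP=23, FP=6+12+15+5=38, FN=3+1+2+3=9 → 46/93 = 0.49462
  snow: TP=31, FP=6+13+2+7=28, FN=16+7+15+16=54 → 62/144 = 0.43056
  fog: TP=68, FP=6+12+3+16=37, FN=5+5+5+7=22 → 136/195 = 0.69744
Weighted-F1 score = Σ (supportᵢ/N)·F1 scoreᵢ with N=379: (88/379)·0.70707 + (84/379)·0.48438 + (32/379)·0.49462 + (85/379)·0.43056 + (90/379)·0.69744 = 0.5755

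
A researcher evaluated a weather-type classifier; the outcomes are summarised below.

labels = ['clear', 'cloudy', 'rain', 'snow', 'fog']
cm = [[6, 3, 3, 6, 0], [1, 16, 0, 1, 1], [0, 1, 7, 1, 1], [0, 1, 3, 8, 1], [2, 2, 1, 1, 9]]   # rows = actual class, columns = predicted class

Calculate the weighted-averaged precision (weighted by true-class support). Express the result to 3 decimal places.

0.634

Per-class precision (TP/(TP+FP)):
  clear: TP=6, FP=1+0+0+2=3 → 6/9 = 0.6667
  cloudy: TP=16, FP=3+1+1+2=7 → 16/23 = 0.6957
  rain: TP=7, FP=3+0+3+1=7 → 7/14 = 0.5000
  snow: TP=8, FP=6+1+1+1=9 → 8/17 = 0.4706
  fog: TP=9, FP=0+1+1+1=3 → 9/12 = 0.7500
Weighted-precision = Σ (supportᵢ/N)·precisionᵢ with N=75: (18/75)·0.6667 + (19/75)·0.6957 + (10/75)·0.5000 + (13/75)·0.4706 + (15/75)·0.7500 = 0.634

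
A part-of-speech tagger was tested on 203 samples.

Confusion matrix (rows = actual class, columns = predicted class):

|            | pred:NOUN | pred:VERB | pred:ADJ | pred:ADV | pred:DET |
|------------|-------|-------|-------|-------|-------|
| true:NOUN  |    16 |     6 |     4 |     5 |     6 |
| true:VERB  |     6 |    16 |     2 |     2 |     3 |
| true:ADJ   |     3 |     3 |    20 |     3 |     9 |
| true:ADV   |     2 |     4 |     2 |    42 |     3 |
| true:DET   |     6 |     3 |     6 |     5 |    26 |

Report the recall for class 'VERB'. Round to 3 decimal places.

0.552

One-vs-rest for 'VERB': TP = diagonal; FP = other classes predicted 'VERB'; FN = 'VERB' predicted as other.
recall = TP/(TP+FN).
VERB: TP=16, FN=6+2+2+3=13 → 16/29 = 0.5517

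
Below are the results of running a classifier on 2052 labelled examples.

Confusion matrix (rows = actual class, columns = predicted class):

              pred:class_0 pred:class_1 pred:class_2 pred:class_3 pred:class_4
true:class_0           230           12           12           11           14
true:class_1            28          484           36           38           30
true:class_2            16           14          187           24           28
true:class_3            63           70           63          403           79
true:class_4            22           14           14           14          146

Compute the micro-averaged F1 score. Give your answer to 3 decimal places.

Micro-averaging pools counts across classes: ΣTP=1450, ΣFP=602, ΣFN=602.
Micro-F1 score = 2·TP/(2·TP+FP+FN) on pooled counts = 0.707 (equals overall accuracy in single-label multiclass).

0.707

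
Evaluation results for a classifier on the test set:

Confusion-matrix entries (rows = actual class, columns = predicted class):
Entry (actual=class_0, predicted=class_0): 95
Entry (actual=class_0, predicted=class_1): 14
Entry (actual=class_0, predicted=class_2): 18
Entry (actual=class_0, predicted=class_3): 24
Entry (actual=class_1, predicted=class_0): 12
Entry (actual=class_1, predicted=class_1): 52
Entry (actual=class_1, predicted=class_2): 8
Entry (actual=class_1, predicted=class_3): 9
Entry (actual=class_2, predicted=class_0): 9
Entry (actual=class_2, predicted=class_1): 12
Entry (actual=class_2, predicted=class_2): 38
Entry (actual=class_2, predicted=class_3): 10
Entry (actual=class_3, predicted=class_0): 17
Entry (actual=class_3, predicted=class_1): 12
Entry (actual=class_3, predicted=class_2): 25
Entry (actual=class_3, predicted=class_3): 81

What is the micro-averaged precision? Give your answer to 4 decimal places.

Micro-averaging pools counts across classes: ΣTP=266, ΣFP=170, ΣFN=170.
Micro-precision = TP/(TP+FP) on pooled counts = 0.6101 (equals overall accuracy in single-label multiclass).

0.6101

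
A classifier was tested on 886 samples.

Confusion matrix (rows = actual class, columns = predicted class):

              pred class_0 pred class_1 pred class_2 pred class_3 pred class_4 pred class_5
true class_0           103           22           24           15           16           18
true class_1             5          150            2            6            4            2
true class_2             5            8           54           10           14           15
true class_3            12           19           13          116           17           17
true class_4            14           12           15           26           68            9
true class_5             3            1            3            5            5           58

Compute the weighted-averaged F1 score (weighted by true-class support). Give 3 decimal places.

Per-class F1 score (2·TP/(2·TP+FP+FN)):
  class_0: TP=103, FP=5+5+12+14+3=39, FN=22+24+15+16+18=95 → 206/340 = 0.6059
  class_1: TP=150, FP=22+8+19+12+1=62, FN=5+2+6+4+2=19 → 300/381 = 0.7874
  class_2: TP=54, FP=24+2+13+15+3=57, FN=5+8+10+14+15=52 → 108/217 = 0.4977
  class_3: TP=116, FP=15+6+10+26+5=62, FN=12+19+13+17+17=78 → 232/372 = 0.6237
  class_4: TP=68, FP=16+4+14+17+5=56, FN=14+12+15+26+9=76 → 136/268 = 0.5075
  class_5: TP=58, FP=18+2+15+17+9=61, FN=3+1+3+5+5=17 → 116/194 = 0.5979
Weighted-F1 score = Σ (supportᵢ/N)·F1 scoreᵢ with N=886: (198/886)·0.6059 + (169/886)·0.7874 + (106/886)·0.4977 + (194/886)·0.6237 + (144/886)·0.5075 + (75/886)·0.5979 = 0.615

0.615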